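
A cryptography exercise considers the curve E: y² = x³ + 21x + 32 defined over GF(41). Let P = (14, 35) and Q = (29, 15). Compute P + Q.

(14, 35) + (29, 15). λ = (15 - 35)/(29 - 14) ≡ 21/15 mod 41. 15⁻¹ ≡ 11 (mod 41), so λ ≡ 26.
  x = λ² - 14 - 29 = 676 - 43 ≡ 18; y = λ·(14 - 18) - 35 ≡ 25. → (18, 25)

(18, 25)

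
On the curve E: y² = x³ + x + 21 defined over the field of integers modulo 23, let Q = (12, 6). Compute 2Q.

tangent at (12, 6): λ = (3·12² + 1)/(2·6) ≡ 19/12. 12⁻¹ ≡ 2 (mod 23), so λ ≡ 19·2 ≡ 15.
  x = λ² - 12 - 12 = 225 - 24 ≡ 17; y = λ·(12 - 17) - 6 ≡ 11. → (17, 11)

(17, 11)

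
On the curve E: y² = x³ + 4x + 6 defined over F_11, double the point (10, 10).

tangent at (10, 10): λ = (3·10² + 4)/(2·10) ≡ 7/9. 9⁻¹ ≡ 5 (mod 11), so λ ≡ 7·5 ≡ 2.
  x = λ² - 10 - 10 = 4 - 20 ≡ 6; y = λ·(10 - 6) - 10 ≡ 9. → (6, 9)

(6, 9)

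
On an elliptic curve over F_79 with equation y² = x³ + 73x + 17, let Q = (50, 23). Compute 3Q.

Repeated addition: build up to 3Q.
2Q: tangent at (50, 23): λ = (3·50² + 73)/(2·23) ≡ 68/46. 46⁻¹ ≡ 67 (mod 79), so λ ≡ 68·67 ≡ 53.
  x = λ² - 50 - 50 = 2809 - 100 ≡ 23; y = λ·(50 - 23) - 23 ≡ 65. → (23, 65)
3Q: (23, 65) + (50, 23). λ = (23 - 65)/(50 - 23) ≡ 37/27 mod 79. 27⁻¹ ≡ 41 (mod 79), so λ ≡ 16.
  x = λ² - 23 - 50 = 256 - 73 ≡ 25; y = λ·(23 - 25) - 65 ≡ 61. → (25, 61)

(25, 61)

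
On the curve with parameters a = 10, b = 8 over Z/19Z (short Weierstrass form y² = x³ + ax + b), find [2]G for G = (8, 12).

(8, 7)

tangent at (8, 12): λ = (3·8² + 10)/(2·12) ≡ 12/5. 5⁻¹ ≡ 4 (mod 19) since 5·4 = 20 ≡ 1, so λ ≡ 12·4 ≡ 10.
  x = λ² - 8 - 8 = 100 - 16 ≡ 8; y = λ·(8 - 8) - 12 ≡ 7. → (8, 7)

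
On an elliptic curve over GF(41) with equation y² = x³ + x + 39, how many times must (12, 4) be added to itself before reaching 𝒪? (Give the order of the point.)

8

2P: tangent at (12, 4): λ = (3·12² + 1)/(2·4) ≡ 23/8. 8⁻¹ ≡ 36 (mod 41), so λ ≡ 23·36 ≡ 8.
  x = λ² - 12 - 12 = 64 - 24 ≡ 40; y = λ·(12 - 40) - 4 ≡ 18. → (40, 18)
3P: (40, 18) + (12, 4). λ = (4 - 18)/(12 - 40) ≡ 27/13 mod 41. 13⁻¹ ≡ 19 (mod 41) since 13·19 = 247 ≡ 1, so λ ≡ 21.
  x = λ² - 40 - 12 = 441 - 52 ≡ 20; y = λ·(40 - 20) - 18 ≡ 33. → (20, 33)
4P: (20, 33) + (12, 4). λ = (4 - 33)/(12 - 20) ≡ 12/33 mod 41. 33⁻¹ ≡ 5 (mod 41), so λ ≡ 19.
  x = λ² - 20 - 12 = 361 - 32 ≡ 1; y = λ·(20 - 1) - 33 ≡ 0. → (1, 0)
5P: (1, 0) + (12, 4). λ = (4 - 0)/(12 - 1) ≡ 4/11 mod 41. 11⁻¹ ≡ 15 (mod 41), so λ ≡ 19.
  x = λ² - 1 - 12 = 361 - 13 ≡ 20; y = λ·(1 - 20) - 0 ≡ 8. → (20, 8)
6P: (20, 8) + (12, 4). λ = (4 - 8)/(12 - 20) ≡ 37/33 mod 41. 33⁻¹ ≡ 5 (mod 41) since 33·5 = 165 ≡ 1, so λ ≡ 21.
  x = λ² - 20 - 12 = 441 - 32 ≡ 40; y = λ·(20 - 40) - 8 ≡ 23. → (40, 23)
7P: (40, 23) + (12, 4). λ = (4 - 23)/(12 - 40) ≡ 22/13 mod 41. 13⁻¹ ≡ 19 (mod 41), so λ ≡ 8.
  x = λ² - 40 - 12 = 64 - 52 ≡ 12; y = λ·(40 - 12) - 23 ≡ 37. → (12, 37)
8P: (12, 37) + (12, 4): same x and y₁ ≡ -y₂, so the sum is 𝒪.
8P = 𝒪, so the order is 8.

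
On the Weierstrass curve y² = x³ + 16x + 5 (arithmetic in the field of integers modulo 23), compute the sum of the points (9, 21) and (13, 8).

(13, 15)

(9, 21) + (13, 8). λ = (8 - 21)/(13 - 9) ≡ 10/4 mod 23. 4⁻¹ ≡ 6 (mod 23) since 4·6 = 24 ≡ 1, so λ ≡ 14.
  x = λ² - 9 - 13 = 196 - 22 ≡ 13; y = λ·(9 - 13) - 21 ≡ 15. → (13, 15)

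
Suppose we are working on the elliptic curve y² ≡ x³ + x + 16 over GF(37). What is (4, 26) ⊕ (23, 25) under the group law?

(4, 26) + (23, 25). λ = (25 - 26)/(23 - 4) ≡ 36/19 mod 37. 19⁻¹ ≡ 2 (mod 37), so λ ≡ 35.
  x = λ² - 4 - 23 = 1225 - 27 ≡ 14; y = λ·(4 - 14) - 26 ≡ 31. → (14, 31)

(14, 31)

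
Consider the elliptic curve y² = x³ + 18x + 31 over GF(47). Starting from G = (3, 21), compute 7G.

(2, 13)

Repeated addition: build up to 7G.
2G: tangent at (3, 21): λ = (3·3² + 18)/(2·21) ≡ 45/42. 42⁻¹ ≡ 28 (mod 47), so λ ≡ 45·28 ≡ 38.
  x = λ² - 3 - 3 = 1444 - 6 ≡ 28; y = λ·(3 - 28) - 21 ≡ 16. → (28, 16)
3G: (28, 16) + (3, 21). λ = (21 - 16)/(3 - 28) ≡ 5/22 mod 47. 22⁻¹ ≡ 15 (mod 47), so λ ≡ 28.
  x = λ² - 28 - 3 = 784 - 31 ≡ 1; y = λ·(28 - 1) - 16 ≡ 35. → (1, 35)
4G: (1, 35) + (3, 21). λ = (21 - 35)/(3 - 1) ≡ 33/2 mod 47. 2⁻¹ ≡ 24 (mod 47) since 2·24 = 48 ≡ 1, so λ ≡ 40.
  x = λ² - 1 - 3 = 1600 - 4 ≡ 45; y = λ·(1 - 45) - 35 ≡ 38. → (45, 38)
5G: (45, 38) + (3, 21). λ = (21 - 38)/(3 - 45) ≡ 30/5 mod 47. 5⁻¹ ≡ 19 (mod 47), so λ ≡ 6.
  x = λ² - 45 - 3 = 36 - 48 ≡ 35; y = λ·(45 - 35) - 38 ≡ 22. → (35, 22)
6G: (35, 22) + (3, 21). λ = (21 - 22)/(3 - 35) ≡ 46/15 mod 47. 15⁻¹ ≡ 22 (mod 47) since 15·22 = 330 ≡ 1, so λ ≡ 25.
  x = λ² - 35 - 3 = 625 - 38 ≡ 23; y = λ·(35 - 23) - 22 ≡ 43. → (23, 43)
7G: (23, 43) + (3, 21). λ = (21 - 43)/(3 - 23) ≡ 25/27 mod 47. 27⁻¹ ≡ 7 (mod 47) since 27·7 = 189 ≡ 1, so λ ≡ 34.
  x = λ² - 23 - 3 = 1156 - 26 ≡ 2; y = λ·(23 - 2) - 43 ≡ 13. → (2, 13)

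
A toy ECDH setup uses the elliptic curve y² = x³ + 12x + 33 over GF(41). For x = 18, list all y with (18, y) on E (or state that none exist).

none

x³ + 12x + 33 = 6081 ≡ 13 (mod 41).
13 is a non-residue mod 41; no y exists.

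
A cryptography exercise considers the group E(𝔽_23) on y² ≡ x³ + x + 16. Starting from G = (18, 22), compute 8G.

Repeated addition: build up to 8G.
2G: tangent at (18, 22): λ = (3·18² + 1)/(2·22) ≡ 7/21. 21⁻¹ ≡ 11 (mod 23), so λ ≡ 7·11 ≡ 8.
  x = λ² - 18 - 18 = 64 - 36 ≡ 5; y = λ·(18 - 5) - 22 ≡ 13. → (5, 13)
3G: (5, 13) + (18, 22). λ = (22 - 13)/(18 - 5) ≡ 9/13 mod 23. 13⁻¹ ≡ 16 (mod 23), so λ ≡ 6.
  x = λ² - 5 - 18 = 36 - 23 ≡ 13; y = λ·(5 - 13) - 13 ≡ 8. → (13, 8)
4G: (13, 8) + (18, 22). λ = (22 - 8)/(18 - 13) ≡ 14/5 mod 23. 5⁻¹ ≡ 14 (mod 23), so λ ≡ 12.
  x = λ² - 13 - 18 = 144 - 31 ≡ 21; y = λ·(13 - 21) - 8 ≡ 11. → (21, 11)
5G: (21, 11) + (18, 22). λ = (22 - 11)/(18 - 21) ≡ 11/20 mod 23. 20⁻¹ ≡ 15 (mod 23), so λ ≡ 4.
  x = λ² - 21 - 18 = 16 - 39 ≡ 0; y = λ·(21 - 0) - 11 ≡ 4. → (0, 4)
6G: (0, 4) + (18, 22). λ = (22 - 4)/(18 - 0) ≡ 18/18 mod 23. 18⁻¹ ≡ 9 (mod 23), so λ ≡ 1.
  x = λ² - 0 - 18 = 1 - 18 ≡ 6; y = λ·(0 - 6) - 4 ≡ 13. → (6, 13)
7G: (6, 13) + (18, 22). λ = (22 - 13)/(18 - 6) ≡ 9/12 mod 23. 12⁻¹ ≡ 2 (mod 23), so λ ≡ 18.
  x = λ² - 6 - 18 = 324 - 24 ≡ 1; y = λ·(6 - 1) - 13 ≡ 8. → (1, 8)
8G: (1, 8) + (18, 22). λ = (22 - 8)/(18 - 1) ≡ 14/17 mod 23. 17⁻¹ ≡ 19 (mod 23), so λ ≡ 13.
  x = λ² - 1 - 18 = 169 - 19 ≡ 12; y = λ·(1 - 12) - 8 ≡ 10. → (12, 10)

(12, 10)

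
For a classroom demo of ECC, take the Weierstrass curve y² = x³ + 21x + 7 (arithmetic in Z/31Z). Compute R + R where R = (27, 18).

tangent at (27, 18): λ = (3·27² + 21)/(2·18) ≡ 7/5. 5⁻¹ ≡ 25 (mod 31) since 5·25 = 125 ≡ 1, so λ ≡ 7·25 ≡ 20.
  x = λ² - 27 - 27 = 400 - 54 ≡ 5; y = λ·(27 - 5) - 18 ≡ 19. → (5, 19)

(5, 19)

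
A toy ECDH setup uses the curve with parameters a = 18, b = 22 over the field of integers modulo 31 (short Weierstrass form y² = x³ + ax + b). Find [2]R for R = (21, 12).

tangent at (21, 12): λ = (3·21² + 18)/(2·12) ≡ 8/24. 24⁻¹ ≡ 22 (mod 31), so λ ≡ 8·22 ≡ 21.
  x = λ² - 21 - 21 = 441 - 42 ≡ 27; y = λ·(21 - 27) - 12 ≡ 17. → (27, 17)

(27, 17)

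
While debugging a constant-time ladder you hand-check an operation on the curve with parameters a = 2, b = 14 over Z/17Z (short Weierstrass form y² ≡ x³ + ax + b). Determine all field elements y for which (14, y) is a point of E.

x³ + 2x + 14 = 2786 ≡ 15 (mod 17).
Square roots of 15 mod 17: 7 and 10 (since 7² = 49 ≡ 15).

7, 10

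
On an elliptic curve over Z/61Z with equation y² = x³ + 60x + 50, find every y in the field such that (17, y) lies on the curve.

26, 35

x³ + 60x + 50 = 5983 ≡ 5 (mod 61).
Square roots of 5 mod 61: 26 and 35 (since 26² = 676 ≡ 5).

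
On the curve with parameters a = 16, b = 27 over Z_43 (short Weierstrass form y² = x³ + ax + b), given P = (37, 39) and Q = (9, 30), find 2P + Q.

First 2P:
Repeated addition: build up to 2P.
2P: tangent at (37, 39): λ = (3·37² + 16)/(2·39) ≡ 38/35. 35⁻¹ ≡ 16 (mod 43) since 35·16 = 560 ≡ 1, so λ ≡ 38·16 ≡ 6.
  x = λ² - 37 - 37 = 36 - 74 ≡ 5; y = λ·(37 - 5) - 39 ≡ 24. → (5, 24)
2P = (5, 24).
Finally 2P + Q:
(5, 24) + (9, 30). λ = (30 - 24)/(9 - 5) ≡ 6/4 mod 43. 4⁻¹ ≡ 11 (mod 43) since 4·11 = 44 ≡ 1, so λ ≡ 23.
  x = λ² - 5 - 9 = 529 - 14 ≡ 42; y = λ·(5 - 42) - 24 ≡ 28. → (42, 28)

(42, 28)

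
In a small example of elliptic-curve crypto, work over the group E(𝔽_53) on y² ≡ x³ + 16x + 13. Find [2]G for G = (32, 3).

tangent at (32, 3): λ = (3·32² + 16)/(2·3) ≡ 14/6. 6⁻¹ ≡ 9 (mod 53), so λ ≡ 14·9 ≡ 20.
  x = λ² - 32 - 32 = 400 - 64 ≡ 18; y = λ·(32 - 18) - 3 ≡ 12. → (18, 12)

(18, 12)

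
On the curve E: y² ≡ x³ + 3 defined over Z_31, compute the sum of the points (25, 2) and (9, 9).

(25, 2) + (9, 9). λ = (9 - 2)/(9 - 25) ≡ 7/15 mod 31. 15⁻¹ ≡ 29 (mod 31) since 15·29 = 435 ≡ 1, so λ ≡ 17.
  x = λ² - 25 - 9 = 289 - 34 ≡ 7; y = λ·(25 - 7) - 2 ≡ 25. → (7, 25)

(7, 25)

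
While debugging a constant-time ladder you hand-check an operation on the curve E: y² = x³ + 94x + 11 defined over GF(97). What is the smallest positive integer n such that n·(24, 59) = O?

6

2P: tangent at (24, 59): λ = (3·24² + 94)/(2·59) ≡ 76/21. 21⁻¹ ≡ 37 (mod 97) since 21·37 = 777 ≡ 1, so λ ≡ 76·37 ≡ 96.
  x = λ² - 24 - 24 = 9216 - 48 ≡ 50; y = λ·(24 - 50) - 59 ≡ 64. → (50, 64)
3P: (50, 64) + (24, 59). λ = (59 - 64)/(24 - 50) ≡ 92/71 mod 97. 71⁻¹ ≡ 41 (mod 97), so λ ≡ 86.
  x = λ² - 50 - 24 = 7396 - 74 ≡ 47; y = λ·(50 - 47) - 64 ≡ 0. → (47, 0)
4P: (47, 0) + (24, 59). λ = (59 - 0)/(24 - 47) ≡ 59/74 mod 97. 74⁻¹ ≡ 59 (mod 97), so λ ≡ 86.
  x = λ² - 47 - 24 = 7396 - 71 ≡ 50; y = λ·(47 - 50) - 0 ≡ 33. → (50, 33)
5P: (50, 33) + (24, 59). λ = (59 - 33)/(24 - 50) ≡ 26/71 mod 97. 71⁻¹ ≡ 41 (mod 97) since 71·41 = 2911 ≡ 1, so λ ≡ 96.
  x = λ² - 50 - 24 = 9216 - 74 ≡ 24; y = λ·(50 - 24) - 33 ≡ 38. → (24, 38)
6P: (24, 38) + (24, 59): same x and y₁ ≡ -y₂, so the sum is O.
6P = O, so the order is 6.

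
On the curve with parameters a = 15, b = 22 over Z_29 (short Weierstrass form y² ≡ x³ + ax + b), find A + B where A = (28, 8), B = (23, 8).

(28, 8) + (23, 8). λ = (8 - 8)/(23 - 28) ≡ 0/24 mod 29. 24⁻¹ ≡ 23 (mod 29) since 24·23 = 552 ≡ 1, so λ ≡ 0.
  x = λ² - 28 - 23 = 0 - 51 ≡ 7; y = λ·(28 - 7) - 8 ≡ 21. → (7, 21)

(7, 21)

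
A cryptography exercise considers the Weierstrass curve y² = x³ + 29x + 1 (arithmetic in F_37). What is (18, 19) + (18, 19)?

tangent at (18, 19): λ = (3·18² + 29)/(2·19) ≡ 2/1. 1⁻¹ ≡ 1 (mod 37) since 1·1 = 1 ≡ 1, so λ ≡ 2·1 ≡ 2.
  x = λ² - 18 - 18 = 4 - 36 ≡ 5; y = λ·(18 - 5) - 19 ≡ 7. → (5, 7)

(5, 7)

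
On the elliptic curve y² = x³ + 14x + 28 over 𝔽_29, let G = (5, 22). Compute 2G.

tangent at (5, 22): λ = (3·5² + 14)/(2·22) ≡ 2/15. 15⁻¹ ≡ 2 (mod 29) since 15·2 = 30 ≡ 1, so λ ≡ 2·2 ≡ 4.
  x = λ² - 5 - 5 = 16 - 10 ≡ 6; y = λ·(5 - 6) - 22 ≡ 3. → (6, 3)

(6, 3)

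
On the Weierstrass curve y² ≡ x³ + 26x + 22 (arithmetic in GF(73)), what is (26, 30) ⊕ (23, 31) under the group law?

(26, 30) + (23, 31). λ = (31 - 30)/(23 - 26) ≡ 1/70 mod 73. 70⁻¹ ≡ 24 (mod 73), so λ ≡ 24.
  x = λ² - 26 - 23 = 576 - 49 ≡ 16; y = λ·(26 - 16) - 30 ≡ 64. → (16, 64)

(16, 64)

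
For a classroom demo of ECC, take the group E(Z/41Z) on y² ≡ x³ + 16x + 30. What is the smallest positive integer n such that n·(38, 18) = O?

8

2P: tangent at (38, 18): λ = (3·38² + 16)/(2·18) ≡ 2/36. 36⁻¹ ≡ 8 (mod 41), so λ ≡ 2·8 ≡ 16.
  x = λ² - 38 - 38 = 256 - 76 ≡ 16; y = λ·(38 - 16) - 18 ≡ 6. → (16, 6)
3P: (16, 6) + (38, 18). λ = (18 - 6)/(38 - 16) ≡ 12/22 mod 41. 22⁻¹ ≡ 28 (mod 41) since 22·28 = 616 ≡ 1, so λ ≡ 8.
  x = λ² - 16 - 38 = 64 - 54 ≡ 10; y = λ·(16 - 10) - 6 ≡ 1. → (10, 1)
4P: (10, 1) + (38, 18). λ = (18 - 1)/(38 - 10) ≡ 17/28 mod 41. 28⁻¹ ≡ 22 (mod 41), so λ ≡ 5.
  x = λ² - 10 - 38 = 25 - 48 ≡ 18; y = λ·(10 - 18) - 1 ≡ 0. → (18, 0)
5P: (18, 0) + (38, 18). λ = (18 - 0)/(38 - 18) ≡ 18/20 mod 41. 20⁻¹ ≡ 39 (mod 41), so λ ≡ 5.
  x = λ² - 18 - 38 = 25 - 56 ≡ 10; y = λ·(18 - 10) - 0 ≡ 40. → (10, 40)
6P: (10, 40) + (38, 18). λ = (18 - 40)/(38 - 10) ≡ 19/28 mod 41. 28⁻¹ ≡ 22 (mod 41), so λ ≡ 8.
  x = λ² - 10 - 38 = 64 - 48 ≡ 16; y = λ·(10 - 16) - 40 ≡ 35. → (16, 35)
7P: (16, 35) + (38, 18). λ = (18 - 35)/(38 - 16) ≡ 24/22 mod 41. 22⁻¹ ≡ 28 (mod 41) since 22·28 = 616 ≡ 1, so λ ≡ 16.
  x = λ² - 16 - 38 = 256 - 54 ≡ 38; y = λ·(16 - 38) - 35 ≡ 23. → (38, 23)
8P: (38, 23) + (38, 18): same x and y₁ ≡ -y₂, so the sum is O.
8P = O, so the order is 8.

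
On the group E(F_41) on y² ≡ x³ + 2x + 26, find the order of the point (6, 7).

11

2P: tangent at (6, 7): λ = (3·6² + 2)/(2·7) ≡ 28/14. 14⁻¹ ≡ 3 (mod 41), so λ ≡ 28·3 ≡ 2.
  x = λ² - 6 - 6 = 4 - 12 ≡ 33; y = λ·(6 - 33) - 7 ≡ 21. → (33, 21)
3P: (33, 21) + (6, 7). λ = (7 - 21)/(6 - 33) ≡ 27/14 mod 41. 14⁻¹ ≡ 3 (mod 41), so λ ≡ 40.
  x = λ² - 33 - 6 = 1600 - 39 ≡ 3; y = λ·(33 - 3) - 21 ≡ 31. → (3, 31)
4P: (3, 31) + (6, 7). λ = (7 - 31)/(6 - 3) ≡ 17/3 mod 41. 3⁻¹ ≡ 14 (mod 41), so λ ≡ 33.
  x = λ² - 3 - 6 = 1089 - 9 ≡ 14; y = λ·(3 - 14) - 31 ≡ 16. → (14, 16)
5P: (14, 16) + (6, 7). λ = (7 - 16)/(6 - 14) ≡ 32/33 mod 41. 33⁻¹ ≡ 5 (mod 41), so λ ≡ 37.
  x = λ² - 14 - 6 = 1369 - 20 ≡ 37; y = λ·(14 - 37) - 16 ≡ 35. → (37, 35)
6P: (37, 35) + (6, 7). λ = (7 - 35)/(6 - 37) ≡ 13/10 mod 41. 10⁻¹ ≡ 37 (mod 41) since 10·37 = 370 ≡ 1, so λ ≡ 30.
  x = λ² - 37 - 6 = 900 - 43 ≡ 37; y = λ·(37 - 37) - 35 ≡ 6. → (37, 6)
7P: (37, 6) + (6, 7). λ = (7 - 6)/(6 - 37) ≡ 1/10 mod 41. 10⁻¹ ≡ 37 (mod 41), so λ ≡ 37.
  x = λ² - 37 - 6 = 1369 - 43 ≡ 14; y = λ·(37 - 14) - 6 ≡ 25. → (14, 25)
8P: (14, 25) + (6, 7). λ = (7 - 25)/(6 - 14) ≡ 23/33 mod 41. 33⁻¹ ≡ 5 (mod 41), so λ ≡ 33.
  x = λ² - 14 - 6 = 1089 - 20 ≡ 3; y = λ·(14 - 3) - 25 ≡ 10. → (3, 10)
9P: (3, 10) + (6, 7). λ = (7 - 10)/(6 - 3) ≡ 38/3 mod 41. 3⁻¹ ≡ 14 (mod 41), so λ ≡ 40.
  x = λ² - 3 - 6 = 1600 - 9 ≡ 33; y = λ·(3 - 33) - 10 ≡ 20. → (33, 20)
10P: (33, 20) + (6, 7). λ = (7 - 20)/(6 - 33) ≡ 28/14 mod 41. 14⁻¹ ≡ 3 (mod 41), so λ ≡ 2.
  x = λ² - 33 - 6 = 4 - 39 ≡ 6; y = λ·(33 - 6) - 20 ≡ 34. → (6, 34)
11P: (6, 34) + (6, 7): same x and y₁ ≡ -y₂, so the sum is O.
11P = O, so the order is 11.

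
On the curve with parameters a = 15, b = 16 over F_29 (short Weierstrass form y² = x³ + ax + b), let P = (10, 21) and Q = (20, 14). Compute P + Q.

(5, 19)

(10, 21) + (20, 14). λ = (14 - 21)/(20 - 10) ≡ 22/10 mod 29. 10⁻¹ ≡ 3 (mod 29), so λ ≡ 8.
  x = λ² - 10 - 20 = 64 - 30 ≡ 5; y = λ·(10 - 5) - 21 ≡ 19. → (5, 19)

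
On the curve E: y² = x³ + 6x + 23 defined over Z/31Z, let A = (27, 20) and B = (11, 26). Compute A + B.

(27, 20) + (11, 26). λ = (26 - 20)/(11 - 27) ≡ 6/15 mod 31. 15⁻¹ ≡ 29 (mod 31), so λ ≡ 19.
  x = λ² - 27 - 11 = 361 - 38 ≡ 13; y = λ·(27 - 13) - 20 ≡ 29. → (13, 29)

(13, 29)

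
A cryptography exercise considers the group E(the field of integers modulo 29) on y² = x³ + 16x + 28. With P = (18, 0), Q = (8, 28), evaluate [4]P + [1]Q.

(8, 28)

First 4P:
Repeated addition: build up to 4P.
2P: (18, 0) + (18, 0): same x and y₁ ≡ -y₂, so the sum is ∞.
3P: ∞ + (18, 0) = (18, 0) (identity).
4P: (18, 0) + (18, 0): same x and y₁ ≡ -y₂, so the sum is ∞.
4P = ∞.
Finally 4P + Q:
∞ + (8, 28) = (8, 28) (identity).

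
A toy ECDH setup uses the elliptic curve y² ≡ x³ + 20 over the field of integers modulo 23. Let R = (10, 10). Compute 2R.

tangent at (10, 10): λ = (3·10² + 0)/(2·10) ≡ 1/20. 20⁻¹ ≡ 15 (mod 23) since 20·15 = 300 ≡ 1, so λ ≡ 1·15 ≡ 15.
  x = λ² - 10 - 10 = 225 - 20 ≡ 21; y = λ·(10 - 21) - 10 ≡ 9. → (21, 9)

(21, 9)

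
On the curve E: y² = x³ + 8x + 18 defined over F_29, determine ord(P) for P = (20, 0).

2P: (20, 0) + (20, 0): same x and y₁ ≡ -y₂, so the sum is O.
2P = O, so the order is 2.

2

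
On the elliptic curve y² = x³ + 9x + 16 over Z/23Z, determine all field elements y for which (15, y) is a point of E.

x³ + 9x + 16 = 3526 ≡ 7 (mod 23).
7 is a non-residue mod 23; no y exists.

none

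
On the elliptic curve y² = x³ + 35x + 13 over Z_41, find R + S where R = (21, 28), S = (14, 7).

(15, 31)

(21, 28) + (14, 7). λ = (7 - 28)/(14 - 21) ≡ 20/34 mod 41. 34⁻¹ ≡ 35 (mod 41), so λ ≡ 3.
  x = λ² - 21 - 14 = 9 - 35 ≡ 15; y = λ·(21 - 15) - 28 ≡ 31. → (15, 31)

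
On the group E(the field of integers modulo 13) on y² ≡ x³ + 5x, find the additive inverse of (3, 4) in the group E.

-(3, 4) = (3, -4 mod 13) = (3, 9).

(3, 9)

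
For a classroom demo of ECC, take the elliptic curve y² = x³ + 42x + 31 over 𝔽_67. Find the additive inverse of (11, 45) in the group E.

-(11, 45) = (11, -45 mod 67) = (11, 22).

(11, 22)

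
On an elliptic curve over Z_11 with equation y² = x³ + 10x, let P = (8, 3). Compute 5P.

(8, 8)

Double-and-add on 5 = (101)₂. Start with P = (8, 3) for the leading 1-bit.
double: tangent at (8, 3): λ = (3·8² + 10)/(2·3) ≡ 4/6. 6⁻¹ ≡ 2 (mod 11), so λ ≡ 4·2 ≡ 8.
  x = λ² - 8 - 8 = 64 - 16 ≡ 4; y = λ·(8 - 4) - 3 ≡ 7. → (4, 7)
double: tangent at (4, 7): λ = (3·4² + 10)/(2·7) ≡ 3/3. 3⁻¹ ≡ 4 (mod 11) since 3·4 = 12 ≡ 1, so λ ≡ 3·4 ≡ 1.
  x = λ² - 4 - 4 = 1 - 8 ≡ 4; y = λ·(4 - 4) - 7 ≡ 4. → (4, 4)
add P: (4, 4) + (8, 3). λ = (3 - 4)/(8 - 4) ≡ 10/4 mod 11. 4⁻¹ ≡ 3 (mod 11) since 4·3 = 12 ≡ 1, so λ ≡ 8.
  x = λ² - 4 - 8 = 64 - 12 ≡ 8; y = λ·(4 - 8) - 4 ≡ 8. → (8, 8)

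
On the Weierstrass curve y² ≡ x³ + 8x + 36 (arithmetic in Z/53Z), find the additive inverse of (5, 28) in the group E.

-(5, 28) = (5, -28 mod 53) = (5, 25).

(5, 25)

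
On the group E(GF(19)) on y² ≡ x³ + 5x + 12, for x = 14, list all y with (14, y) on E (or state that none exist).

none

x³ + 5x + 12 = 2826 ≡ 14 (mod 19).
14 is a non-residue mod 19; no y exists.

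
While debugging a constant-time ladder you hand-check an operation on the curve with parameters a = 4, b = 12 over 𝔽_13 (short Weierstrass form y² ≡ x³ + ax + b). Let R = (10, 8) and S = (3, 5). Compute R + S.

(10, 5)

(10, 8) + (3, 5). λ = (5 - 8)/(3 - 10) ≡ 10/6 mod 13. 6⁻¹ ≡ 11 (mod 13), so λ ≡ 6.
  x = λ² - 10 - 3 = 36 - 13 ≡ 10; y = λ·(10 - 10) - 8 ≡ 5. → (10, 5)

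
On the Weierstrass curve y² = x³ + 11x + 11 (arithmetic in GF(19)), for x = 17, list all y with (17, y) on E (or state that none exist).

0

x³ + 11x + 11 = 5111 ≡ 0 (mod 19).
Only y = 0 satisfies y² ≡ 0.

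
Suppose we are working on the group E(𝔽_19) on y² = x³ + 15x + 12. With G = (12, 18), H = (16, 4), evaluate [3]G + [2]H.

O

First 3G:
Repeated addition: build up to 3G.
2G: tangent at (12, 18): λ = (3·12² + 15)/(2·18) ≡ 10/17. 17⁻¹ ≡ 9 (mod 19), so λ ≡ 10·9 ≡ 14.
  x = λ² - 12 - 12 = 196 - 24 ≡ 1; y = λ·(12 - 1) - 18 ≡ 3. → (1, 3)
3G: (1, 3) + (12, 18). λ = (18 - 3)/(12 - 1) ≡ 15/11 mod 19. 11⁻¹ ≡ 7 (mod 19), so λ ≡ 10.
  x = λ² - 1 - 12 = 100 - 13 ≡ 11; y = λ·(1 - 11) - 3 ≡ 11. → (11, 11)
3G = (11, 11).
Next 2H:
Repeated addition: build up to 2H.
2H: tangent at (16, 4): λ = (3·16² + 15)/(2·4) ≡ 4/8. 8⁻¹ ≡ 12 (mod 19) since 8·12 = 96 ≡ 1, so λ ≡ 4·12 ≡ 10.
  x = λ² - 16 - 16 = 100 - 32 ≡ 11; y = λ·(16 - 11) - 4 ≡ 8. → (11, 8)
2H = (11, 8).
Finally 3G + 2H:
(11, 11) + (11, 8): same x and y₁ ≡ -y₂, so the sum is ∞.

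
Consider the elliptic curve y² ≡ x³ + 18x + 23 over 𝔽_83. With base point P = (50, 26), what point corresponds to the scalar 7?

Repeated addition: build up to 7P.
2P: tangent at (50, 26): λ = (3·50² + 18)/(2·26) ≡ 48/52. 52⁻¹ ≡ 8 (mod 83), so λ ≡ 48·8 ≡ 52.
  x = λ² - 50 - 50 = 2704 - 100 ≡ 31; y = λ·(50 - 31) - 26 ≡ 49. → (31, 49)
3P: (31, 49) + (50, 26). λ = (26 - 49)/(50 - 31) ≡ 60/19 mod 83. 19⁻¹ ≡ 35 (mod 83) since 19·35 = 665 ≡ 1, so λ ≡ 25.
  x = λ² - 31 - 50 = 625 - 81 ≡ 46; y = λ·(31 - 46) - 49 ≡ 74. → (46, 74)
4P: (46, 74) + (50, 26). λ = (26 - 74)/(50 - 46) ≡ 35/4 mod 83. 4⁻¹ ≡ 21 (mod 83), so λ ≡ 71.
  x = λ² - 46 - 50 = 5041 - 96 ≡ 48; y = λ·(46 - 48) - 74 ≡ 33. → (48, 33)
5P: (48, 33) + (50, 26). λ = (26 - 33)/(50 - 48) ≡ 76/2 mod 83. 2⁻¹ ≡ 42 (mod 83) since 2·42 = 84 ≡ 1, so λ ≡ 38.
  x = λ² - 48 - 50 = 1444 - 98 ≡ 18; y = λ·(48 - 18) - 33 ≡ 28. → (18, 28)
6P: (18, 28) + (50, 26). λ = (26 - 28)/(50 - 18) ≡ 81/32 mod 83. 32⁻¹ ≡ 13 (mod 83) since 32·13 = 416 ≡ 1, so λ ≡ 57.
  x = λ² - 18 - 50 = 3249 - 68 ≡ 27; y = λ·(18 - 27) - 28 ≡ 40. → (27, 40)
7P: (27, 40) + (50, 26). λ = (26 - 40)/(50 - 27) ≡ 69/23 mod 83. 23⁻¹ ≡ 65 (mod 83), so λ ≡ 3.
  x = λ² - 27 - 50 = 9 - 77 ≡ 15; y = λ·(27 - 15) - 40 ≡ 79. → (15, 79)

(15, 79)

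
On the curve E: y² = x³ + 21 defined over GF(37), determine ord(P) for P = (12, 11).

9

2P: tangent at (12, 11): λ = (3·12² + 0)/(2·11) ≡ 25/22. 22⁻¹ ≡ 32 (mod 37) since 22·32 = 704 ≡ 1, so λ ≡ 25·32 ≡ 23.
  x = λ² - 12 - 12 = 529 - 24 ≡ 24; y = λ·(12 - 24) - 11 ≡ 9. → (24, 9)
3P: (24, 9) + (12, 11). λ = (11 - 9)/(12 - 24) ≡ 2/25 mod 37. 25⁻¹ ≡ 3 (mod 37), so λ ≡ 6.
  x = λ² - 24 - 12 = 36 - 36 ≡ 0; y = λ·(24 - 0) - 9 ≡ 24. → (0, 24)
4P: (0, 24) + (12, 11). λ = (11 - 24)/(12 - 0) ≡ 24/12 mod 37. 12⁻¹ ≡ 34 (mod 37), so λ ≡ 2.
  x = λ² - 0 - 12 = 4 - 12 ≡ 29; y = λ·(0 - 29) - 24 ≡ 29. → (29, 29)
5P: (29, 29) + (12, 11). λ = (11 - 29)/(12 - 29) ≡ 19/20 mod 37. 20⁻¹ ≡ 13 (mod 37) since 20·13 = 260 ≡ 1, so λ ≡ 25.
  x = λ² - 29 - 12 = 625 - 41 ≡ 29; y = λ·(29 - 29) - 29 ≡ 8. → (29, 8)
6P: (29, 8) + (12, 11). λ = (11 - 8)/(12 - 29) ≡ 3/20 mod 37. 20⁻¹ ≡ 13 (mod 37), so λ ≡ 2.
  x = λ² - 29 - 12 = 4 - 41 ≡ 0; y = λ·(29 - 0) - 8 ≡ 13. → (0, 13)
7P: (0, 13) + (12, 11). λ = (11 - 13)/(12 - 0) ≡ 35/12 mod 37. 12⁻¹ ≡ 34 (mod 37) since 12·34 = 408 ≡ 1, so λ ≡ 6.
  x = λ² - 0 - 12 = 36 - 12 ≡ 24; y = λ·(0 - 24) - 13 ≡ 28. → (24, 28)
8P: (24, 28) + (12, 11). λ = (11 - 28)/(12 - 24) ≡ 20/25 mod 37. 25⁻¹ ≡ 3 (mod 37) since 25·3 = 75 ≡ 1, so λ ≡ 23.
  x = λ² - 24 - 12 = 529 - 36 ≡ 12; y = λ·(24 - 12) - 28 ≡ 26. → (12, 26)
9P: (12, 26) + (12, 11): same x and y₁ ≡ -y₂, so the sum is O.
9P = O, so the order is 9.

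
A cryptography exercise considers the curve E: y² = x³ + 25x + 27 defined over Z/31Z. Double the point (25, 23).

(26, 26)

tangent at (25, 23): λ = (3·25² + 25)/(2·23) ≡ 9/15. 15⁻¹ ≡ 29 (mod 31), so λ ≡ 9·29 ≡ 13.
  x = λ² - 25 - 25 = 169 - 50 ≡ 26; y = λ·(25 - 26) - 23 ≡ 26. → (26, 26)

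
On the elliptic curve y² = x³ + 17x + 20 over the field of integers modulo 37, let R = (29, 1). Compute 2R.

(12, 18)

tangent at (29, 1): λ = (3·29² + 17)/(2·1) ≡ 24/2. 2⁻¹ ≡ 19 (mod 37), so λ ≡ 24·19 ≡ 12.
  x = λ² - 29 - 29 = 144 - 58 ≡ 12; y = λ·(29 - 12) - 1 ≡ 18. → (12, 18)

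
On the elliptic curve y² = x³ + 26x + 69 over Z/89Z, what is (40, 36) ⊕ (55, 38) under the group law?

(49, 34)

(40, 36) + (55, 38). λ = (38 - 36)/(55 - 40) ≡ 2/15 mod 89. 15⁻¹ ≡ 6 (mod 89), so λ ≡ 12.
  x = λ² - 40 - 55 = 144 - 95 ≡ 49; y = λ·(40 - 49) - 36 ≡ 34. → (49, 34)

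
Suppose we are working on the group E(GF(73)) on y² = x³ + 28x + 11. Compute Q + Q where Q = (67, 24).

(18, 54)

tangent at (67, 24): λ = (3·67² + 28)/(2·24) ≡ 63/48. 48⁻¹ ≡ 35 (mod 73), so λ ≡ 63·35 ≡ 15.
  x = λ² - 67 - 67 = 225 - 134 ≡ 18; y = λ·(67 - 18) - 24 ≡ 54. → (18, 54)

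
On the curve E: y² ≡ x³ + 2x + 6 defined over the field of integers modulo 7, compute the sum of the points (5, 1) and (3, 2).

(1, 4)

(5, 1) + (3, 2). λ = (2 - 1)/(3 - 5) ≡ 1/5 mod 7. 5⁻¹ ≡ 3 (mod 7), so λ ≡ 3.
  x = λ² - 5 - 3 = 9 - 8 ≡ 1; y = λ·(5 - 1) - 1 ≡ 4. → (1, 4)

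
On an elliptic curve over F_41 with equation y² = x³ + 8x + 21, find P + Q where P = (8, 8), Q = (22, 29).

(8, 8) + (22, 29). λ = (29 - 8)/(22 - 8) ≡ 21/14 mod 41. 14⁻¹ ≡ 3 (mod 41), so λ ≡ 22.
  x = λ² - 8 - 22 = 484 - 30 ≡ 3; y = λ·(8 - 3) - 8 ≡ 20. → (3, 20)

(3, 20)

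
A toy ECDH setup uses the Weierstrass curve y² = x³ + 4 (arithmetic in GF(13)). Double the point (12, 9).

(6, 5)

tangent at (12, 9): λ = (3·12² + 0)/(2·9) ≡ 3/5. 5⁻¹ ≡ 8 (mod 13) since 5·8 = 40 ≡ 1, so λ ≡ 3·8 ≡ 11.
  x = λ² - 12 - 12 = 121 - 24 ≡ 6; y = λ·(12 - 6) - 9 ≡ 5. → (6, 5)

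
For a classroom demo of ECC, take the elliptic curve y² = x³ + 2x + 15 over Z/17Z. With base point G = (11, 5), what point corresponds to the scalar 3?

Repeated addition: build up to 3G.
2G: tangent at (11, 5): λ = (3·11² + 2)/(2·5) ≡ 8/10. 10⁻¹ ≡ 12 (mod 17), so λ ≡ 8·12 ≡ 11.
  x = λ² - 11 - 11 = 121 - 22 ≡ 14; y = λ·(11 - 14) - 5 ≡ 13. → (14, 13)
3G: (14, 13) + (11, 5). λ = (5 - 13)/(11 - 14) ≡ 9/14 mod 17. 14⁻¹ ≡ 11 (mod 17) since 14·11 = 154 ≡ 1, so λ ≡ 14.
  x = λ² - 14 - 11 = 196 - 25 ≡ 1; y = λ·(14 - 1) - 13 ≡ 16. → (1, 16)

(1, 16)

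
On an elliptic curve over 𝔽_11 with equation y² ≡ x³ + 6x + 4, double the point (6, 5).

(4, 9)

tangent at (6, 5): λ = (3·6² + 6)/(2·5) ≡ 4/10. 10⁻¹ ≡ 10 (mod 11) since 10·10 = 100 ≡ 1, so λ ≡ 4·10 ≡ 7.
  x = λ² - 6 - 6 = 49 - 12 ≡ 4; y = λ·(6 - 4) - 5 ≡ 9. → (4, 9)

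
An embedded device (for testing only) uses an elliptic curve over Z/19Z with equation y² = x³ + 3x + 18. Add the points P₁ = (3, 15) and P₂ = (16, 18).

(5, 5)

(3, 15) + (16, 18). λ = (18 - 15)/(16 - 3) ≡ 3/13 mod 19. 13⁻¹ ≡ 3 (mod 19) since 13·3 = 39 ≡ 1, so λ ≡ 9.
  x = λ² - 3 - 16 = 81 - 19 ≡ 5; y = λ·(3 - 5) - 15 ≡ 5. → (5, 5)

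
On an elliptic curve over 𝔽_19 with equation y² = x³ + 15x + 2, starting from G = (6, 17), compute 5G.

Double-and-add on 5 = (101)₂. Start with G = (6, 17) for the leading 1-bit.
double: tangent at (6, 17): λ = (3·6² + 15)/(2·17) ≡ 9/15. 15⁻¹ ≡ 14 (mod 19), so λ ≡ 9·14 ≡ 12.
  x = λ² - 6 - 6 = 144 - 12 ≡ 18; y = λ·(6 - 18) - 17 ≡ 10. → (18, 10)
double: tangent at (18, 10): λ = (3·18² + 15)/(2·10) ≡ 18/1. 1⁻¹ ≡ 1 (mod 19) since 1·1 = 1 ≡ 1, so λ ≡ 18·1 ≡ 18.
  x = λ² - 18 - 18 = 324 - 36 ≡ 3; y = λ·(18 - 3) - 10 ≡ 13. → (3, 13)
add G: (3, 13) + (6, 17). λ = (17 - 13)/(6 - 3) ≡ 4/3 mod 19. 3⁻¹ ≡ 13 (mod 19), so λ ≡ 14.
  x = λ² - 3 - 6 = 196 - 9 ≡ 16; y = λ·(3 - 16) - 13 ≡ 14. → (16, 14)

(16, 14)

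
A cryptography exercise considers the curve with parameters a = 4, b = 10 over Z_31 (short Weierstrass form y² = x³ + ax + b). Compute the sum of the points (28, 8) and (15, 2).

(28, 8) + (15, 2). λ = (2 - 8)/(15 - 28) ≡ 25/18 mod 31. 18⁻¹ ≡ 19 (mod 31), so λ ≡ 10.
  x = λ² - 28 - 15 = 100 - 43 ≡ 26; y = λ·(28 - 26) - 8 ≡ 12. → (26, 12)

(26, 12)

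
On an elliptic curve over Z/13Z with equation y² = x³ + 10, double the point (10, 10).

tangent at (10, 10): λ = (3·10² + 0)/(2·10) ≡ 1/7. 7⁻¹ ≡ 2 (mod 13) since 7·2 = 14 ≡ 1, so λ ≡ 1·2 ≡ 2.
  x = λ² - 10 - 10 = 4 - 20 ≡ 10; y = λ·(10 - 10) - 10 ≡ 3. → (10, 3)

(10, 3)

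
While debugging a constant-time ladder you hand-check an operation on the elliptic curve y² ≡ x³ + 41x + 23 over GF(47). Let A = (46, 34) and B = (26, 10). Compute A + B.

(46, 34) + (26, 10). λ = (10 - 34)/(26 - 46) ≡ 23/27 mod 47. 27⁻¹ ≡ 7 (mod 47), so λ ≡ 20.
  x = λ² - 46 - 26 = 400 - 72 ≡ 46; y = λ·(46 - 46) - 34 ≡ 13. → (46, 13)

(46, 13)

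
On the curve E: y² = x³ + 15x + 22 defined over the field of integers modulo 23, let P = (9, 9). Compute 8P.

Double-and-add on 8 = (1000)₂. Start with P = (9, 9) for the leading 1-bit.
double: tangent at (9, 9): λ = (3·9² + 15)/(2·9) ≡ 5/18. 18⁻¹ ≡ 9 (mod 23) since 18·9 = 162 ≡ 1, so λ ≡ 5·9 ≡ 22.
  x = λ² - 9 - 9 = 484 - 18 ≡ 6; y = λ·(9 - 6) - 9 ≡ 11. → (6, 11)
double: tangent at (6, 11): λ = (3·6² + 15)/(2·11) ≡ 8/22. 22⁻¹ ≡ 22 (mod 23), so λ ≡ 8·22 ≡ 15.
  x = λ² - 6 - 6 = 225 - 12 ≡ 6; y = λ·(6 - 6) - 11 ≡ 12. → (6, 12)
double: tangent at (6, 12): λ = (3·6² + 15)/(2·12) ≡ 8/1. 1⁻¹ ≡ 1 (mod 23) since 1·1 = 1 ≡ 1, so λ ≡ 8·1 ≡ 8.
  x = λ² - 6 - 6 = 64 - 12 ≡ 6; y = λ·(6 - 6) - 12 ≡ 11. → (6, 11)

(6, 11)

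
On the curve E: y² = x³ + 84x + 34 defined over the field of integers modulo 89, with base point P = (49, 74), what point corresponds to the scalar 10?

Double-and-add on 10 = (1010)₂. Start with P = (49, 74) for the leading 1-bit.
double: tangent at (49, 74): λ = (3·49² + 84)/(2·74) ≡ 78/59. 59⁻¹ ≡ 86 (mod 89) since 59·86 = 5074 ≡ 1, so λ ≡ 78·86 ≡ 33.
  x = λ² - 49 - 49 = 1089 - 98 ≡ 12; y = λ·(49 - 12) - 74 ≡ 79. → (12, 79)
double: tangent at (12, 79): λ = (3·12² + 84)/(2·79) ≡ 71/69. 69⁻¹ ≡ 40 (mod 89) since 69·40 = 2760 ≡ 1, so λ ≡ 71·40 ≡ 81.
  x = λ² - 12 - 12 = 6561 - 24 ≡ 40; y = λ·(12 - 40) - 79 ≡ 56. → (40, 56)
add P: (40, 56) + (49, 74). λ = (74 - 56)/(49 - 40) ≡ 18/9 mod 89. 9⁻¹ ≡ 10 (mod 89), so λ ≡ 2.
  x = λ² - 40 - 49 = 4 - 89 ≡ 4; y = λ·(40 - 4) - 56 ≡ 16. → (4, 16)
double: tangent at (4, 16): λ = (3·4² + 84)/(2·16) ≡ 43/32. 32⁻¹ ≡ 64 (mod 89) since 32·64 = 2048 ≡ 1, so λ ≡ 43·64 ≡ 82.
  x = λ² - 4 - 4 = 6724 - 8 ≡ 41; y = λ·(4 - 41) - 16 ≡ 65. → (41, 65)

(41, 65)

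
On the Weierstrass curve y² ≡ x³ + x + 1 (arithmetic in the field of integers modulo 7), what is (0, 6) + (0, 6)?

tangent at (0, 6): λ = (3·0² + 1)/(2·6) ≡ 1/5. 5⁻¹ ≡ 3 (mod 7), so λ ≡ 1·3 ≡ 3.
  x = λ² - 0 - 0 = 9 - 0 ≡ 2; y = λ·(0 - 2) - 6 ≡ 2. → (2, 2)

(2, 2)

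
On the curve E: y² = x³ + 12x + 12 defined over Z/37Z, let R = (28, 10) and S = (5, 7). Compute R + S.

(28, 10) + (5, 7). λ = (7 - 10)/(5 - 28) ≡ 34/14 mod 37. 14⁻¹ ≡ 8 (mod 37), so λ ≡ 13.
  x = λ² - 28 - 5 = 169 - 33 ≡ 25; y = λ·(28 - 25) - 10 ≡ 29. → (25, 29)

(25, 29)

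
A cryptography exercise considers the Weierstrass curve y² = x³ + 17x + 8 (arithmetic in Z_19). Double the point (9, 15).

(17, 17)

tangent at (9, 15): λ = (3·9² + 17)/(2·15) ≡ 13/11. 11⁻¹ ≡ 7 (mod 19), so λ ≡ 13·7 ≡ 15.
  x = λ² - 9 - 9 = 225 - 18 ≡ 17; y = λ·(9 - 17) - 15 ≡ 17. → (17, 17)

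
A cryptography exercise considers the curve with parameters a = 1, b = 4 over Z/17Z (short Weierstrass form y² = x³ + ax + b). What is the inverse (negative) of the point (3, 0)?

-(3, 0) = (3, -0 mod 17) = (3, 0).

(3, 0)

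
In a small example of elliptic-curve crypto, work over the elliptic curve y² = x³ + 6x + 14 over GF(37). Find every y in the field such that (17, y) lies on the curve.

16, 21

x³ + 6x + 14 = 5029 ≡ 34 (mod 37).
Square roots of 34 mod 37: 16 and 21 (since 16² = 256 ≡ 34).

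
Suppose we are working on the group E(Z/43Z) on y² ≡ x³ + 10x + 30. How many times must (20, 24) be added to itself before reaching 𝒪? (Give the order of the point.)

2P: tangent at (20, 24): λ = (3·20² + 10)/(2·24) ≡ 6/5. 5⁻¹ ≡ 26 (mod 43) since 5·26 = 130 ≡ 1, so λ ≡ 6·26 ≡ 27.
  x = λ² - 20 - 20 = 729 - 40 ≡ 1; y = λ·(20 - 1) - 24 ≡ 16. → (1, 16)
3P: (1, 16) + (20, 24). λ = (24 - 16)/(20 - 1) ≡ 8/19 mod 43. 19⁻¹ ≡ 34 (mod 43) since 19·34 = 646 ≡ 1, so λ ≡ 14.
  x = λ² - 1 - 20 = 196 - 21 ≡ 3; y = λ·(1 - 3) - 16 ≡ 42. → (3, 42)
4P: (3, 42) + (20, 24). λ = (24 - 42)/(20 - 3) ≡ 25/17 mod 43. 17⁻¹ ≡ 38 (mod 43), so λ ≡ 4.
  x = λ² - 3 - 20 = 16 - 23 ≡ 36; y = λ·(3 - 36) - 42 ≡ 41. → (36, 41)
5P: (36, 41) + (20, 24). λ = (24 - 41)/(20 - 36) ≡ 26/27 mod 43. 27⁻¹ ≡ 8 (mod 43), so λ ≡ 36.
  x = λ² - 36 - 20 = 1296 - 56 ≡ 36; y = λ·(36 - 36) - 41 ≡ 2. → (36, 2)
6P: (36, 2) + (20, 24). λ = (24 - 2)/(20 - 36) ≡ 22/27 mod 43. 27⁻¹ ≡ 8 (mod 43), so λ ≡ 4.
  x = λ² - 36 - 20 = 16 - 56 ≡ 3; y = λ·(36 - 3) - 2 ≡ 1. → (3, 1)
7P: (3, 1) + (20, 24). λ = (24 - 1)/(20 - 3) ≡ 23/17 mod 43. 17⁻¹ ≡ 38 (mod 43), so λ ≡ 14.
  x = λ² - 3 - 20 = 196 - 23 ≡ 1; y = λ·(3 - 1) - 1 ≡ 27. → (1, 27)
8P: (1, 27) + (20, 24). λ = (24 - 27)/(20 - 1) ≡ 40/19 mod 43. 19⁻¹ ≡ 34 (mod 43) since 19·34 = 646 ≡ 1, so λ ≡ 27.
  x = λ² - 1 - 20 = 729 - 21 ≡ 20; y = λ·(1 - 20) - 27 ≡ 19. → (20, 19)
9P: (20, 19) + (20, 24): same x and y₁ ≡ -y₂, so the sum is 𝒪.
9P = 𝒪, so the order is 9.

9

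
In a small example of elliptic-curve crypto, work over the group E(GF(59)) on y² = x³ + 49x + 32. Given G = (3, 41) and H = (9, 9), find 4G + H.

First 4G:
Double-and-add on 4 = (100)₂. Start with G = (3, 41) for the leading 1-bit.
double: tangent at (3, 41): λ = (3·3² + 49)/(2·41) ≡ 17/23. 23⁻¹ ≡ 18 (mod 59), so λ ≡ 17·18 ≡ 11.
  x = λ² - 3 - 3 = 121 - 6 ≡ 56; y = λ·(3 - 56) - 41 ≡ 25. → (56, 25)
double: tangent at (56, 25): λ = (3·56² + 49)/(2·25) ≡ 17/50. 50⁻¹ ≡ 13 (mod 59), so λ ≡ 17·13 ≡ 44.
  x = λ² - 56 - 56 = 1936 - 112 ≡ 54; y = λ·(56 - 54) - 25 ≡ 4. → (54, 4)
4G = (54, 4).
Finally 4G + H:
(54, 4) + (9, 9). λ = (9 - 4)/(9 - 54) ≡ 5/14 mod 59. 14⁻¹ ≡ 38 (mod 59), so λ ≡ 13.
  x = λ² - 54 - 9 = 169 - 63 ≡ 47; y = λ·(54 - 47) - 4 ≡ 28. → (47, 28)

(47, 28)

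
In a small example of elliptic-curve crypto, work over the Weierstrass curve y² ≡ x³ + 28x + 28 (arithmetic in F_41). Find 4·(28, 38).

Write Q = (28, 38).
Double-and-add on 4 = (100)₂. Start with Q = (28, 38) for the leading 1-bit.
double: tangent at (28, 38): λ = (3·28² + 28)/(2·38) ≡ 2/35. 35⁻¹ ≡ 34 (mod 41), so λ ≡ 2·34 ≡ 27.
  x = λ² - 28 - 28 = 729 - 56 ≡ 17; y = λ·(28 - 17) - 38 ≡ 13. → (17, 13)
double: tangent at (17, 13): λ = (3·17² + 28)/(2·13) ≡ 34/26. 26⁻¹ ≡ 30 (mod 41) since 26·30 = 780 ≡ 1, so λ ≡ 34·30 ≡ 36.
  x = λ² - 17 - 17 = 1296 - 34 ≡ 32; y = λ·(17 - 32) - 13 ≡ 21. → (32, 21)

(32, 21)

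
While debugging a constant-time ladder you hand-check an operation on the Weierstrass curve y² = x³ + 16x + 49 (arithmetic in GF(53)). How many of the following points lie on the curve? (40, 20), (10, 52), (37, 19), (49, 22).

2

(40, 20): 20² ≡ 29, rhs ≡ 29 → on.
(10, 52): 52² ≡ 1, rhs ≡ 43 → off.
(37, 19): 19² ≡ 43, rhs ≡ 43 → on.
(49, 22): 22² ≡ 7, rhs ≡ 27 → off.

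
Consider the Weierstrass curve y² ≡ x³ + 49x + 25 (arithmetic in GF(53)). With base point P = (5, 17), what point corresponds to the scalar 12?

Double-and-add on 12 = (1100)₂. Start with P = (5, 17) for the leading 1-bit.
double: tangent at (5, 17): λ = (3·5² + 49)/(2·17) ≡ 18/34. 34⁻¹ ≡ 39 (mod 53) since 34·39 = 1326 ≡ 1, so λ ≡ 18·39 ≡ 13.
  x = λ² - 5 - 5 = 169 - 10 ≡ 0; y = λ·(5 - 0) - 17 ≡ 48. → (0, 48)
add P: (0, 48) + (5, 17). λ = (17 - 48)/(5 - 0) ≡ 22/5 mod 53. 5⁻¹ ≡ 32 (mod 53), so λ ≡ 15.
  x = λ² - 0 - 5 = 225 - 5 ≡ 8; y = λ·(0 - 8) - 48 ≡ 44. → (8, 44)
double: tangent at (8, 44): λ = (3·8² + 49)/(2·44) ≡ 29/35. 35⁻¹ ≡ 50 (mod 53) since 35·50 = 1750 ≡ 1, so λ ≡ 29·50 ≡ 19.
  x = λ² - 8 - 8 = 361 - 16 ≡ 27; y = λ·(8 - 27) - 44 ≡ 19. → (27, 19)
double: tangent at (27, 19): λ = (3·27² + 49)/(2·19) ≡ 10/38. 38⁻¹ ≡ 7 (mod 53), so λ ≡ 10·7 ≡ 17.
  x = λ² - 27 - 27 = 289 - 54 ≡ 23; y = λ·(27 - 23) - 19 ≡ 49. → (23, 49)

(23, 49)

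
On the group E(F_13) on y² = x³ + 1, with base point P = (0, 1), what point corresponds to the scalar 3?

Repeated addition: build up to 3P.
2P: tangent at (0, 1): λ = (3·0² + 0)/(2·1) ≡ 0/2. 2⁻¹ ≡ 7 (mod 13), so λ ≡ 0·7 ≡ 0.
  x = λ² - 0 - 0 = 0 - 0 ≡ 0; y = λ·(0 - 0) - 1 ≡ 12. → (0, 12)
3P: (0, 12) + (0, 1): same x and y₁ ≡ -y₂, so the sum is ∞.

O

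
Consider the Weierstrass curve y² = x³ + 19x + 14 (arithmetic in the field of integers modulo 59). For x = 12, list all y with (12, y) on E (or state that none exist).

none

x³ + 19x + 14 = 1970 ≡ 23 (mod 59).
23 is a non-residue mod 59; no y exists.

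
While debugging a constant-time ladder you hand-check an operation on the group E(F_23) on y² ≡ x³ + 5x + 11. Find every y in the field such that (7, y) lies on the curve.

x³ + 5x + 11 = 389 ≡ 21 (mod 23).
21 is a non-residue mod 23; no y exists.

none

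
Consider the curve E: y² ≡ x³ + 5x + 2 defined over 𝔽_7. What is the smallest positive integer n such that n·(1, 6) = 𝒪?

9

2P: tangent at (1, 6): λ = (3·1² + 5)/(2·6) ≡ 1/5. 5⁻¹ ≡ 3 (mod 7), so λ ≡ 1·3 ≡ 3.
  x = λ² - 1 - 1 = 9 - 2 ≡ 0; y = λ·(1 - 0) - 6 ≡ 4. → (0, 4)
3P: (0, 4) + (1, 6). λ = (6 - 4)/(1 - 0) ≡ 2/1 mod 7. 1⁻¹ ≡ 1 (mod 7), so λ ≡ 2.
  x = λ² - 0 - 1 = 4 - 1 ≡ 3; y = λ·(0 - 3) - 4 ≡ 4. → (3, 4)
4P: (3, 4) + (1, 6). λ = (6 - 4)/(1 - 3) ≡ 2/5 mod 7. 5⁻¹ ≡ 3 (mod 7), so λ ≡ 6.
  x = λ² - 3 - 1 = 36 - 4 ≡ 4; y = λ·(3 - 4) - 4 ≡ 4. → (4, 4)
5P: (4, 4) + (1, 6). λ = (6 - 4)/(1 - 4) ≡ 2/4 mod 7. 4⁻¹ ≡ 2 (mod 7), so λ ≡ 4.
  x = λ² - 4 - 1 = 16 - 5 ≡ 4; y = λ·(4 - 4) - 4 ≡ 3. → (4, 3)
6P: (4, 3) + (1, 6). λ = (6 - 3)/(1 - 4) ≡ 3/4 mod 7. 4⁻¹ ≡ 2 (mod 7), so λ ≡ 6.
  x = λ² - 4 - 1 = 36 - 5 ≡ 3; y = λ·(4 - 3) - 3 ≡ 3. → (3, 3)
7P: (3, 3) + (1, 6). λ = (6 - 3)/(1 - 3) ≡ 3/5 mod 7. 5⁻¹ ≡ 3 (mod 7), so λ ≡ 2.
  x = λ² - 3 - 1 = 4 - 4 ≡ 0; y = λ·(3 - 0) - 3 ≡ 3. → (0, 3)
8P: (0, 3) + (1, 6). λ = (6 - 3)/(1 - 0) ≡ 3/1 mod 7. 1⁻¹ ≡ 1 (mod 7), so λ ≡ 3.
  x = λ² - 0 - 1 = 9 - 1 ≡ 1; y = λ·(0 - 1) - 3 ≡ 1. → (1, 1)
9P: (1, 1) + (1, 6): same x and y₁ ≡ -y₂, so the sum is 𝒪.
9P = 𝒪, so the order is 9.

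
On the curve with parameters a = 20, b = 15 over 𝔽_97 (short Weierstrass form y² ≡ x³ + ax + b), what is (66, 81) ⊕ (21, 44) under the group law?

(1, 91)

(66, 81) + (21, 44). λ = (44 - 81)/(21 - 66) ≡ 60/52 mod 97. 52⁻¹ ≡ 28 (mod 97) since 52·28 = 1456 ≡ 1, so λ ≡ 31.
  x = λ² - 66 - 21 = 961 - 87 ≡ 1; y = λ·(66 - 1) - 81 ≡ 91. → (1, 91)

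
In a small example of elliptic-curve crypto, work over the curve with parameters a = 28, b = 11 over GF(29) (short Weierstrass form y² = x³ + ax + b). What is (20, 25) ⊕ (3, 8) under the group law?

(7, 17)

(20, 25) + (3, 8). λ = (8 - 25)/(3 - 20) ≡ 12/12 mod 29. 12⁻¹ ≡ 17 (mod 29), so λ ≡ 1.
  x = λ² - 20 - 3 = 1 - 23 ≡ 7; y = λ·(20 - 7) - 25 ≡ 17. → (7, 17)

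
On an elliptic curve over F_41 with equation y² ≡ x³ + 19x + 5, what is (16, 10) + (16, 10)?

(19, 38)

tangent at (16, 10): λ = (3·16² + 19)/(2·10) ≡ 8/20. 20⁻¹ ≡ 39 (mod 41) since 20·39 = 780 ≡ 1, so λ ≡ 8·39 ≡ 25.
  x = λ² - 16 - 16 = 625 - 32 ≡ 19; y = λ·(16 - 19) - 10 ≡ 38. → (19, 38)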